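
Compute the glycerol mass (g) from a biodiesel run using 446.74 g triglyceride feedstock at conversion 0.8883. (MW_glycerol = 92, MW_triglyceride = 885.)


glycerol = oil * conv * (92/885)
= 446.74 * 0.8883 * 92 / 885
= 41.2533 g

41.2533 g


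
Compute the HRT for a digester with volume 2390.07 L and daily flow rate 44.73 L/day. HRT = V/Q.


HRT = V / Q
= 2390.07 / 44.73
= 53.4333 days

53.4333 days


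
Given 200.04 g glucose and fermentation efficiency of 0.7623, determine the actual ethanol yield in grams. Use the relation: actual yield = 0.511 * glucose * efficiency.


Actual ethanol: m = 0.511 * 200.04 * 0.7623
m = 77.9226 g

77.9226 g


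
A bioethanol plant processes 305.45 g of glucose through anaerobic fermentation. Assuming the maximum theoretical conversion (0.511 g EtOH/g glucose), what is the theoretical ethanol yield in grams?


Theoretical ethanol yield: m_EtOH = 0.511 * m_glucose
m_EtOH = 0.511 * 305.45 = 156.0849 g

156.0849 g


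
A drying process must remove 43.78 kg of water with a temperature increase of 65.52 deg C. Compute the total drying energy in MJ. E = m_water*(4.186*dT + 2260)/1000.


E = m_water * (4.186 * dT + 2260) / 1000
= 43.78 * (4.186 * 65.52 + 2260) / 1000
= 110.9502 MJ

110.9502 MJ


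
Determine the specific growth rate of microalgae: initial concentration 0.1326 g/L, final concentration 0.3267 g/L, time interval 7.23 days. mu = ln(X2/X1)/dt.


mu = ln(X2/X1) / dt
= ln(0.3267/0.1326) / 7.23
= 0.1247 per day

0.1247 per day


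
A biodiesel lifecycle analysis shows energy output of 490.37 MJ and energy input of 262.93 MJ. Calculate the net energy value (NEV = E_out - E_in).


NEV = E_out - E_in
= 490.37 - 262.93
= 227.4400 MJ

227.4400 MJ


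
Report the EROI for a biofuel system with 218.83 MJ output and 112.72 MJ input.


EROI = E_out / E_in
= 218.83 / 112.72
= 1.9414

1.9414


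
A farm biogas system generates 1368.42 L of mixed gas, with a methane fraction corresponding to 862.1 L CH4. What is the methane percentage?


CH4% = V_CH4 / V_total * 100
= 862.1 / 1368.42 * 100
= 62.9997%

62.9997%


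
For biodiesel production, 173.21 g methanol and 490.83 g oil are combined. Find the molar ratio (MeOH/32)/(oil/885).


Molar ratio = n_MeOH / n_oil = (MeOH/32) / (oil/885) = (MeOH * 885) / (32 * oil)
= (173.21 * 885) / (32 * 490.83)
= 9.7597

9.7597


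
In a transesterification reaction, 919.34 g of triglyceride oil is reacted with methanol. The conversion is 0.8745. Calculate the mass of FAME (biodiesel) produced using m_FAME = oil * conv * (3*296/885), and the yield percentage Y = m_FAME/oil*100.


m_FAME = oil * conv * (3 * 296 / 885) = oil * conv * (888/885)
= 919.34 * 0.8745 * 888 / 885
= 806.6881 g
Y = m_FAME / oil * 100 = conv * (888/885) * 100
= 0.8745 * 888 / 885 * 100
= 87.75%

806.6881 g FAME; Y = 87.75%


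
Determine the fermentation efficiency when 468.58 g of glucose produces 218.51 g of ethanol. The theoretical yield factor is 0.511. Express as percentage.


Fermentation efficiency = (actual / (0.511 * glucose)) * 100
= (218.51 / (0.511 * 468.58)) * 100
= 91.2571%

91.2571%


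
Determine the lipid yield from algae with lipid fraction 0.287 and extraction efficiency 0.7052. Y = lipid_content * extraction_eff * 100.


Y = lipid_content * extraction_eff * 100
= 0.287 * 0.7052 * 100
= 20.2392%

20.2392%


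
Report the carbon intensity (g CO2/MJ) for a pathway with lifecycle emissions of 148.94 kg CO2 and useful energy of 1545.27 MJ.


CI = CO2 * 1000 / E
= 148.94 * 1000 / 1545.27
= 96.3845 g CO2/MJ

96.3845 g CO2/MJ


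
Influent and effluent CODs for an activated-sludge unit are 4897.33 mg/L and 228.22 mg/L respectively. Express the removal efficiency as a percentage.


eta = (COD_in - COD_out) / COD_in * 100
= (4897.33 - 228.22) / 4897.33 * 100
= 95.3399%

95.3399%


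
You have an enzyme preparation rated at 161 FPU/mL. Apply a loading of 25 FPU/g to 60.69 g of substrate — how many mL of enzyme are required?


V = dosage * m_sub / activity
V = 25 * 60.69 / 161
V = 9.4239 mL

9.4239 mL


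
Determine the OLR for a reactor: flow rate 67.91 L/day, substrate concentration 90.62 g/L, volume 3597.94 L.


OLR = Q * S / V
= 67.91 * 90.62 / 3597.94
= 1.7104 g/L/day

1.7104 g/L/day


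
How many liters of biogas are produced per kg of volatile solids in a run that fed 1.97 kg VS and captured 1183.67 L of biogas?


Y = V / VS
= 1183.67 / 1.97
= 600.8477 L/kg VS

600.8477 L/kg VS


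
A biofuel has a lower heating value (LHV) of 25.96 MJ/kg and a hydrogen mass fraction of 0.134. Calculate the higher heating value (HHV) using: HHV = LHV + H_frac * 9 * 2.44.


HHV = LHV + H_frac * 9 * 2.44
= 25.96 + 0.134 * 9 * 2.44
= 28.9026 MJ/kg

28.9026 MJ/kg


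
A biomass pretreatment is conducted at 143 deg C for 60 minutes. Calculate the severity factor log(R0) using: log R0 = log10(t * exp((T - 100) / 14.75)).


logR0 = log10(t * exp((T - 100) / 14.75))
= log10(60 * exp((143 - 100) / 14.75))
= 3.0442

3.0442


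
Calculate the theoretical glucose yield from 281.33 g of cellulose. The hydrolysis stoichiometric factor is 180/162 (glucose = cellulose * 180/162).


glucose = cellulose * 180/162
= 281.33 * 180/162
= 312.5889 g

312.5889 g


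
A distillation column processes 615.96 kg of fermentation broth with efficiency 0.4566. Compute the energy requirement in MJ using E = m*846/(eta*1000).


E = m * 846 / (eta * 1000)
= 615.96 * 846 / (0.4566 * 1000)
= 1141.2662 MJ

1141.2662 MJ


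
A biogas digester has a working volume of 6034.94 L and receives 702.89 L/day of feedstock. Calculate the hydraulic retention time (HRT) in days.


HRT = V / Q
= 6034.94 / 702.89
= 8.5859 days

8.5859 days


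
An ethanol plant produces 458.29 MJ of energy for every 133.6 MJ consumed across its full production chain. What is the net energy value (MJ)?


NEV = E_out - E_in
= 458.29 - 133.6
= 324.6900 MJ

324.6900 MJ


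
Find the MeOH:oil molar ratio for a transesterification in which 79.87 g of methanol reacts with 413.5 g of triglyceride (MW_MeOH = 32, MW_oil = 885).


Molar ratio = n_MeOH / n_oil = (MeOH/32) / (oil/885) = (MeOH * 885) / (32 * oil)
= (79.87 * 885) / (32 * 413.5)
= 5.3420

5.3420


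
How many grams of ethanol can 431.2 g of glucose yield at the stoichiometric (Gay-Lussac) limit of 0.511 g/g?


Theoretical ethanol yield: m_EtOH = 0.511 * m_glucose
m_EtOH = 0.511 * 431.2 = 220.3432 g

220.3432 g


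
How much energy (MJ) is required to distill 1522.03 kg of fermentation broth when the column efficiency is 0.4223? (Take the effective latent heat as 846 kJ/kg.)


E = m * 846 / (eta * 1000)
= 1522.03 * 846 / (0.4223 * 1000)
= 3049.1058 MJ

3049.1058 MJ


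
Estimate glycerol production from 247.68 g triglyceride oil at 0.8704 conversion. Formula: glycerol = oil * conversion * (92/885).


glycerol = oil * conv * (92/885)
= 247.68 * 0.8704 * 92 / 885
= 22.4106 g

22.4106 g


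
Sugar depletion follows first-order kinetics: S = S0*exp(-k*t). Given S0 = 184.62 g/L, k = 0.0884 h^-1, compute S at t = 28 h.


S = S0 * exp(-k * t)
S = 184.62 * exp(-0.0884 * 28)
S = 15.5351 g/L

15.5351 g/L


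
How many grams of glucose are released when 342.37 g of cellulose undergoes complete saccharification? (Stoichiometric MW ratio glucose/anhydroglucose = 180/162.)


glucose = cellulose * 180/162
= 342.37 * 180/162
= 380.4111 g

380.4111 g


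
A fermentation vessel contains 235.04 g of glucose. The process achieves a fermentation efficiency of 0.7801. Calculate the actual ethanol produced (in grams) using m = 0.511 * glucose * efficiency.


Actual ethanol: m = 0.511 * 235.04 * 0.7801
m = 93.6943 g

93.6943 g


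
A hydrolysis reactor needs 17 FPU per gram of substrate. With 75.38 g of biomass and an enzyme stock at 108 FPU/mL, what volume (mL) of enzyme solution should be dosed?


V = dosage * m_sub / activity
V = 17 * 75.38 / 108
V = 11.8654 mL

11.8654 mL


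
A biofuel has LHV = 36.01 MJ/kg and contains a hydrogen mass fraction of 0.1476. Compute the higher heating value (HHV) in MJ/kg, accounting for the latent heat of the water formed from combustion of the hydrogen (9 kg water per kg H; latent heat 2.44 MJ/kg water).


HHV = LHV + H_frac * 9 * 2.44
= 36.01 + 0.1476 * 9 * 2.44
= 39.2513 MJ/kg

39.2513 MJ/kg


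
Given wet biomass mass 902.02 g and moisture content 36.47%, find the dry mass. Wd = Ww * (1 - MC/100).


Wd = Ww * (1 - MC/100)
= 902.02 * (1 - 36.47/100)
= 573.0533 g

573.0533 g


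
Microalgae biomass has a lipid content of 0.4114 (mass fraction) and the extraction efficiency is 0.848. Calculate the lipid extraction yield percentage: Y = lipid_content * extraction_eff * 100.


Y = lipid_content * extraction_eff * 100
= 0.4114 * 0.848 * 100
= 34.8867%

34.8867%


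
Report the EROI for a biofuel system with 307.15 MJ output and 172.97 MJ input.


EROI = E_out / E_in
= 307.15 / 172.97
= 1.7757

1.7757


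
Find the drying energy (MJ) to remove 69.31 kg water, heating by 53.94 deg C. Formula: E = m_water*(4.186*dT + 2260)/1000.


E = m_water * (4.186 * dT + 2260) / 1000
= 69.31 * (4.186 * 53.94 + 2260) / 1000
= 172.2903 MJ

172.2903 MJ


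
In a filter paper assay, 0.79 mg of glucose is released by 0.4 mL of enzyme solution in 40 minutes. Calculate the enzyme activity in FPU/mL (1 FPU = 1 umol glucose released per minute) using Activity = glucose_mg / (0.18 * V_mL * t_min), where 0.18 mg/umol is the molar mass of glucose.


Activity = glucose_mg / (0.18 mg/umol * V_mL * t_min)
= 0.79 / (0.18 * 0.4 * 40)
= 0.2743 FPU/mL

0.2743 FPU/mL


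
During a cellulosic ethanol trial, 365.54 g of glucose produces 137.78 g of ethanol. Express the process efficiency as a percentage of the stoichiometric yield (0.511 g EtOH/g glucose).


Fermentation efficiency = (actual / (0.511 * glucose)) * 100
= (137.78 / (0.511 * 365.54)) * 100
= 73.7616%

73.7616%


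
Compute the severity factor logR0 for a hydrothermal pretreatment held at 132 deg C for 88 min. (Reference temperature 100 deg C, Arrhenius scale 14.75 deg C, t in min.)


logR0 = log10(t * exp((T - 100) / 14.75))
= log10(88 * exp((132 - 100) / 14.75))
= 2.8867

2.8867


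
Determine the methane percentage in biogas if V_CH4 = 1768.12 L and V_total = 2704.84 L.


CH4% = V_CH4 / V_total * 100
= 1768.12 / 2704.84 * 100
= 65.3687%

65.3687%


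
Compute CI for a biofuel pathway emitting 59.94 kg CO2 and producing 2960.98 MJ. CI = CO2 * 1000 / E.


CI = CO2 * 1000 / E
= 59.94 * 1000 / 2960.98
= 20.2433 g CO2/MJ

20.2433 g CO2/MJ


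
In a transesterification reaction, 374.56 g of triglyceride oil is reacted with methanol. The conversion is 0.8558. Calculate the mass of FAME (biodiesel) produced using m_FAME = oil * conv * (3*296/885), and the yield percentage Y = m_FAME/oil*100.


m_FAME = oil * conv * (3 * 296 / 885) = oil * conv * (888/885)
= 374.56 * 0.8558 * 888 / 885
= 321.6351 g
Y = m_FAME / oil * 100 = conv * (888/885) * 100
= 0.8558 * 888 / 885 * 100
= 85.87%

321.6351 g FAME; Y = 85.87%


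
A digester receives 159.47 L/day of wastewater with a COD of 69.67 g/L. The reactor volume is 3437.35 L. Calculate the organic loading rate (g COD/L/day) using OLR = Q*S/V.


OLR = Q * S / V
= 159.47 * 69.67 / 3437.35
= 3.2322 g/L/day

3.2322 g/L/day


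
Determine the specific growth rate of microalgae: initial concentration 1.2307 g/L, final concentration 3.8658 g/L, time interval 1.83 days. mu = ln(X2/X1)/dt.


mu = ln(X2/X1) / dt
= ln(3.8658/1.2307) / 1.83
= 0.6255 per day

0.6255 per day


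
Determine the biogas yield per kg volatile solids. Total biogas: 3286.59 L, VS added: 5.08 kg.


Y = V / VS
= 3286.59 / 5.08
= 646.9665 L/kg VS

646.9665 L/kg VS


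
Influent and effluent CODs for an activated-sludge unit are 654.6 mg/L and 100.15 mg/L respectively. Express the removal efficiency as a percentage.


eta = (COD_in - COD_out) / COD_in * 100
= (654.6 - 100.15) / 654.6 * 100
= 84.7006%

84.7006%


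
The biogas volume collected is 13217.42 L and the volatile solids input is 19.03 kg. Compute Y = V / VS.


Y = V / VS
= 13217.42 / 19.03
= 694.5570 L/kg VS

694.5570 L/kg VS


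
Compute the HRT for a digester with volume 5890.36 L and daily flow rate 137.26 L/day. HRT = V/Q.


HRT = V / Q
= 5890.36 / 137.26
= 42.9139 days

42.9139 days


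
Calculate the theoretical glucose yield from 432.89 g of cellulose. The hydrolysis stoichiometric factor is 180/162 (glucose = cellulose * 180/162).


glucose = cellulose * 180/162
= 432.89 * 180/162
= 480.9889 g

480.9889 g


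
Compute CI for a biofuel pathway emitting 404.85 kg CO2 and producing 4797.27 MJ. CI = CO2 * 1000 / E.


CI = CO2 * 1000 / E
= 404.85 * 1000 / 4797.27
= 84.3917 g CO2/MJ

84.3917 g CO2/MJ


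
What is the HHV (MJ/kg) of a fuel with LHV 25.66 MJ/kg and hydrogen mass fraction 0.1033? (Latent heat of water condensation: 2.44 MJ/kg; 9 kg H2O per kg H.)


HHV = LHV + H_frac * 9 * 2.44
= 25.66 + 0.1033 * 9 * 2.44
= 27.9285 MJ/kg

27.9285 MJ/kg


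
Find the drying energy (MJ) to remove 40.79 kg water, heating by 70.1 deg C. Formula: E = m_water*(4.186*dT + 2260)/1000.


E = m_water * (4.186 * dT + 2260) / 1000
= 40.79 * (4.186 * 70.1 + 2260) / 1000
= 104.1548 MJ

104.1548 MJ


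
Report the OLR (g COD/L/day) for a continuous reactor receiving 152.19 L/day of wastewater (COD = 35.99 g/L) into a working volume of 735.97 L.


OLR = Q * S / V
= 152.19 * 35.99 / 735.97
= 7.4423 g/L/day

7.4423 g/L/day


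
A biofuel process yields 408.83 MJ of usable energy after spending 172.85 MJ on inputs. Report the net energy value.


NEV = E_out - E_in
= 408.83 - 172.85
= 235.9800 MJ

235.9800 MJ


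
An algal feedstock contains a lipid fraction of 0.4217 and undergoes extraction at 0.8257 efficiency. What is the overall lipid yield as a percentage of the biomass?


Y = lipid_content * extraction_eff * 100
= 0.4217 * 0.8257 * 100
= 34.8198%

34.8198%


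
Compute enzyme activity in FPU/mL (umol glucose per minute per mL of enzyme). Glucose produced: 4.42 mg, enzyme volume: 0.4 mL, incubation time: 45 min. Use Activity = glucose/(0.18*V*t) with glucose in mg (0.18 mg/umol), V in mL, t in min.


Activity = glucose_mg / (0.18 mg/umol * V_mL * t_min)
= 4.42 / (0.18 * 0.4 * 45)
= 1.3642 FPU/mL

1.3642 FPU/mL


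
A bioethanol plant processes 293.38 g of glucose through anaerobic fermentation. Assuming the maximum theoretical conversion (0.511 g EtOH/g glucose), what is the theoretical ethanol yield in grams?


Theoretical ethanol yield: m_EtOH = 0.511 * m_glucose
m_EtOH = 0.511 * 293.38 = 149.9172 g

149.9172 g


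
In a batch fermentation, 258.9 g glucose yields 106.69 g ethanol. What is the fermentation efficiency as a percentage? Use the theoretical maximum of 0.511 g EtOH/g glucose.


Fermentation efficiency = (actual / (0.511 * glucose)) * 100
= (106.69 / (0.511 * 258.9)) * 100
= 80.6438%

80.6438%


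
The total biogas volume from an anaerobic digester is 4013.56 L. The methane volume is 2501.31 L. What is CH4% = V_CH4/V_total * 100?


CH4% = V_CH4 / V_total * 100
= 2501.31 / 4013.56 * 100
= 62.3215%

62.3215%


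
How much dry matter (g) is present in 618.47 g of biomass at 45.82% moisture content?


Wd = Ww * (1 - MC/100)
= 618.47 * (1 - 45.82/100)
= 335.0870 g

335.0870 g


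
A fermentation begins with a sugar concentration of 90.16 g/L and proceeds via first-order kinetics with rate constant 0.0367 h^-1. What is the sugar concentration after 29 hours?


S = S0 * exp(-k * t)
S = 90.16 * exp(-0.0367 * 29)
S = 31.1024 g/L

31.1024 g/L


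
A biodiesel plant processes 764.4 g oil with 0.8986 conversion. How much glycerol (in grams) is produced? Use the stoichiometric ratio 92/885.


glycerol = oil * conv * (92/885)
= 764.4 * 0.8986 * 92 / 885
= 71.4055 g

71.4055 g


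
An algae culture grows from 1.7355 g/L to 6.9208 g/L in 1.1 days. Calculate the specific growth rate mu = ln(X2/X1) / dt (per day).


mu = ln(X2/X1) / dt
= ln(6.9208/1.7355) / 1.1
= 1.2575 per day

1.2575 per day


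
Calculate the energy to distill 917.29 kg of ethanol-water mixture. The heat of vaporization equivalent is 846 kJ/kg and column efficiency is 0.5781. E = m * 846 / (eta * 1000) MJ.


E = m * 846 / (eta * 1000)
= 917.29 * 846 / (0.5781 * 1000)
= 1342.3756 MJ

1342.3756 MJ


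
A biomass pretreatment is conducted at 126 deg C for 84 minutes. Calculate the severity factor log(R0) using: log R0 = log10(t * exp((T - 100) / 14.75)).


logR0 = log10(t * exp((T - 100) / 14.75))
= log10(84 * exp((126 - 100) / 14.75))
= 2.6898

2.6898


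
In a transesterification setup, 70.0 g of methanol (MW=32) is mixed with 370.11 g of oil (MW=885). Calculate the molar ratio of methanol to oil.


Molar ratio = n_MeOH / n_oil = (MeOH/32) / (oil/885) = (MeOH * 885) / (32 * oil)
= (70.0 * 885) / (32 * 370.11)
= 5.2307

5.2307


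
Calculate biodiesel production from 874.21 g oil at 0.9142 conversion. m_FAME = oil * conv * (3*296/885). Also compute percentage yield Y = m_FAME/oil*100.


m_FAME = oil * conv * (3 * 296 / 885) = oil * conv * (888/885)
= 874.21 * 0.9142 * 888 / 885
= 801.9119 g
Y = m_FAME / oil * 100 = conv * (888/885) * 100
= 0.9142 * 888 / 885 * 100
= 91.73%

801.9119 g FAME; Y = 91.73%


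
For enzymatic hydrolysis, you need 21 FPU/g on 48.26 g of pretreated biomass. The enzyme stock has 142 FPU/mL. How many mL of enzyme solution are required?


V = dosage * m_sub / activity
V = 21 * 48.26 / 142
V = 7.1370 mL

7.1370 mL


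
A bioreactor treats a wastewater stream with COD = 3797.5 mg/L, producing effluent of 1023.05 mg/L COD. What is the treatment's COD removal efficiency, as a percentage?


eta = (COD_in - COD_out) / COD_in * 100
= (3797.5 - 1023.05) / 3797.5 * 100
= 73.0599%

73.0599%


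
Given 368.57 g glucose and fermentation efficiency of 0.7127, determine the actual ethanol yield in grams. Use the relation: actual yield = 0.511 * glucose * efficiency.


Actual ethanol: m = 0.511 * 368.57 * 0.7127
m = 134.2294 g

134.2294 g


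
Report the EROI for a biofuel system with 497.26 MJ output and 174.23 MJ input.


EROI = E_out / E_in
= 497.26 / 174.23
= 2.8540

2.8540


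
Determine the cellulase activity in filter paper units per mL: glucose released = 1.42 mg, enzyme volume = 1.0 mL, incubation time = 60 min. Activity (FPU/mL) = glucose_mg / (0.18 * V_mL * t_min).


Activity = glucose_mg / (0.18 mg/umol * V_mL * t_min)
= 1.42 / (0.18 * 1.0 * 60)
= 0.1315 FPU/mL

0.1315 FPU/mL


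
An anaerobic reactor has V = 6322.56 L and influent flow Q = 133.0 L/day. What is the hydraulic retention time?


HRT = V / Q
= 6322.56 / 133.0
= 47.5380 days

47.5380 days


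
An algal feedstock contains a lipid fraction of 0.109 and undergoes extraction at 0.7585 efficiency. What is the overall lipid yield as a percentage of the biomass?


Y = lipid_content * extraction_eff * 100
= 0.109 * 0.7585 * 100
= 8.2676%

8.2676%


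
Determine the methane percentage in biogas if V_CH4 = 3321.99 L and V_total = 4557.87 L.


CH4% = V_CH4 / V_total * 100
= 3321.99 / 4557.87 * 100
= 72.8847%

72.8847%


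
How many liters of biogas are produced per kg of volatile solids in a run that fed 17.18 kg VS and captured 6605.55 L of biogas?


Y = V / VS
= 6605.55 / 17.18
= 384.4907 L/kg VS

384.4907 L/kg VS


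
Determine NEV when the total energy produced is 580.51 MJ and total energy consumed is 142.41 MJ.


NEV = E_out - E_in
= 580.51 - 142.41
= 438.1000 MJ

438.1000 MJ


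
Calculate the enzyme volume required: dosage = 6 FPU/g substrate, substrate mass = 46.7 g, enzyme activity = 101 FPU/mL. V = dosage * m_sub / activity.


V = dosage * m_sub / activity
V = 6 * 46.7 / 101
V = 2.7743 mL

2.7743 mL


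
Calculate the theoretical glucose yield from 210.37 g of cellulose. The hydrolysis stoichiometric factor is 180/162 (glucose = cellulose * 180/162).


glucose = cellulose * 180/162
= 210.37 * 180/162
= 233.7444 g

233.7444 g


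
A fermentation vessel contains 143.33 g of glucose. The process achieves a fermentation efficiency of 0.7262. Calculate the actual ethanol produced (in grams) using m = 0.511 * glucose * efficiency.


Actual ethanol: m = 0.511 * 143.33 * 0.7262
m = 53.1881 g

53.1881 g


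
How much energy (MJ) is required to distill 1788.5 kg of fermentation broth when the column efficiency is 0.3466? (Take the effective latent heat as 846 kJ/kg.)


E = m * 846 / (eta * 1000)
= 1788.5 * 846 / (0.3466 * 1000)
= 4365.4674 MJ

4365.4674 MJ


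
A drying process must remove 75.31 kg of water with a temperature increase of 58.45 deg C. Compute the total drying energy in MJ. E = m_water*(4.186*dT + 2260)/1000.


E = m_water * (4.186 * dT + 2260) / 1000
= 75.31 * (4.186 * 58.45 + 2260) / 1000
= 188.6268 MJ

188.6268 MJ


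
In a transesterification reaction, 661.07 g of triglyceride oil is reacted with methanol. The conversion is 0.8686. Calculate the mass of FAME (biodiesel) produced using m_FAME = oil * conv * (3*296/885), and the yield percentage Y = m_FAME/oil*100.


m_FAME = oil * conv * (3 * 296 / 885) = oil * conv * (888/885)
= 661.07 * 0.8686 * 888 / 885
= 576.1519 g
Y = m_FAME / oil * 100 = conv * (888/885) * 100
= 0.8686 * 888 / 885 * 100
= 87.15%

576.1519 g FAME; Y = 87.15%


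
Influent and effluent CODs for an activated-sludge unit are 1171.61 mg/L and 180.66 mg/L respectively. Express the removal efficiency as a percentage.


eta = (COD_in - COD_out) / COD_in * 100
= (1171.61 - 180.66) / 1171.61 * 100
= 84.5802%

84.5802%


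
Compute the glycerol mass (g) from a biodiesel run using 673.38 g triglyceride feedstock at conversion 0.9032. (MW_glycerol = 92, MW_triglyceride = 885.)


glycerol = oil * conv * (92/885)
= 673.38 * 0.9032 * 92 / 885
= 63.2250 g

63.2250 g


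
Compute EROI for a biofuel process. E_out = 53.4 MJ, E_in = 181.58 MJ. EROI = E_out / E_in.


EROI = E_out / E_in
= 53.4 / 181.58
= 0.2941

0.2941


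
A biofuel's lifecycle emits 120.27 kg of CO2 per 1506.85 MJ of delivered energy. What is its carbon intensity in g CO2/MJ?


CI = CO2 * 1000 / E
= 120.27 * 1000 / 1506.85
= 79.8155 g CO2/MJ

79.8155 g CO2/MJ


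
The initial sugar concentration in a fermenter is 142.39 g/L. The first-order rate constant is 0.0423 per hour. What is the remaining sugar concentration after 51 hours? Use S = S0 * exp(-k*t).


S = S0 * exp(-k * t)
S = 142.39 * exp(-0.0423 * 51)
S = 16.4655 g/L

16.4655 g/L


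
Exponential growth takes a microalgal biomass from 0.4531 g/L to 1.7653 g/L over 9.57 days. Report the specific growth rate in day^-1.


mu = ln(X2/X1) / dt
= ln(1.7653/0.4531) / 9.57
= 0.1421 per day

0.1421 per day


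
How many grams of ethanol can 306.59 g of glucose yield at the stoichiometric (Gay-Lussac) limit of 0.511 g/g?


Theoretical ethanol yield: m_EtOH = 0.511 * m_glucose
m_EtOH = 0.511 * 306.59 = 156.6675 g

156.6675 g


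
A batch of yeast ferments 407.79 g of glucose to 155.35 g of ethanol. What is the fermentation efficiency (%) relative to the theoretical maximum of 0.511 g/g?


Fermentation efficiency = (actual / (0.511 * glucose)) * 100
= (155.35 / (0.511 * 407.79)) * 100
= 74.5511%

74.5511%


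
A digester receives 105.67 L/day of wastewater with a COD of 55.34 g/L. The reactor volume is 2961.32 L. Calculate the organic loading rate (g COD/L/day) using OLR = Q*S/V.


OLR = Q * S / V
= 105.67 * 55.34 / 2961.32
= 1.9747 g/L/day

1.9747 g/L/day


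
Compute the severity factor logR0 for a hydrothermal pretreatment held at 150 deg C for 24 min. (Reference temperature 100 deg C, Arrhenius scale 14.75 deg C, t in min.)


logR0 = log10(t * exp((T - 100) / 14.75))
= log10(24 * exp((150 - 100) / 14.75))
= 2.8524

2.8524


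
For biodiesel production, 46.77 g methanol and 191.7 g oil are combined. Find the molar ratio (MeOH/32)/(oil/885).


Molar ratio = n_MeOH / n_oil = (MeOH/32) / (oil/885) = (MeOH * 885) / (32 * oil)
= (46.77 * 885) / (32 * 191.7)
= 6.7474

6.7474


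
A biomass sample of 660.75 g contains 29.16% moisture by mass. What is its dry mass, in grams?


Wd = Ww * (1 - MC/100)
= 660.75 * (1 - 29.16/100)
= 468.0753 g

468.0753 g


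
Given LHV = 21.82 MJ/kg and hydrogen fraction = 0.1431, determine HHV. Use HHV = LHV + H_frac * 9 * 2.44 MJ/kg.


HHV = LHV + H_frac * 9 * 2.44
= 21.82 + 0.1431 * 9 * 2.44
= 24.9625 MJ/kg

24.9625 MJ/kg


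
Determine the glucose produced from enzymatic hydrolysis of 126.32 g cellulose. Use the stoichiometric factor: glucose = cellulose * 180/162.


glucose = cellulose * 180/162
= 126.32 * 180/162
= 140.3556 g

140.3556 g


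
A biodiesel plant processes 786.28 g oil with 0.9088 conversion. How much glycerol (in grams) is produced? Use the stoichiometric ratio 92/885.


glycerol = oil * conv * (92/885)
= 786.28 * 0.9088 * 92 / 885
= 74.2831 g

74.2831 g


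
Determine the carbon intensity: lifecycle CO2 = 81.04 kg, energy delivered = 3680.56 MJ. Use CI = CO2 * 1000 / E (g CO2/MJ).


CI = CO2 * 1000 / E
= 81.04 * 1000 / 3680.56
= 22.0184 g CO2/MJ

22.0184 g CO2/MJ


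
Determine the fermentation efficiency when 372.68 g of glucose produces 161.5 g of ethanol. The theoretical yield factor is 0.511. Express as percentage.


Fermentation efficiency = (actual / (0.511 * glucose)) * 100
= (161.5 / (0.511 * 372.68)) * 100
= 84.8038%

84.8038%


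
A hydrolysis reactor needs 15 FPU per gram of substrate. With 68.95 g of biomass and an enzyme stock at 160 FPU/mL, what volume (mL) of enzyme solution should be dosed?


V = dosage * m_sub / activity
V = 15 * 68.95 / 160
V = 6.4641 mL

6.4641 mL


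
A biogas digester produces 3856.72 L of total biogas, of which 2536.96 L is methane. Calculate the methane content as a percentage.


CH4% = V_CH4 / V_total * 100
= 2536.96 / 3856.72 * 100
= 65.7802%

65.7802%


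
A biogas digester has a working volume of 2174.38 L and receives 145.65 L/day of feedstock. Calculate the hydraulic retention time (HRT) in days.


HRT = V / Q
= 2174.38 / 145.65
= 14.9288 days

14.9288 days


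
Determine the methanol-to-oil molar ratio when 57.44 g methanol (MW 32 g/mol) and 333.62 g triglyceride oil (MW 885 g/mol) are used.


Molar ratio = n_MeOH / n_oil = (MeOH/32) / (oil/885) = (MeOH * 885) / (32 * oil)
= (57.44 * 885) / (32 * 333.62)
= 4.7616

4.7616


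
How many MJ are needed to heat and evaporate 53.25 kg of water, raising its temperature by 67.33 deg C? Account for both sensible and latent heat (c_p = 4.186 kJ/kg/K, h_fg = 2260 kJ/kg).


E = m_water * (4.186 * dT + 2260) / 1000
= 53.25 * (4.186 * 67.33 + 2260) / 1000
= 135.3532 MJ

135.3532 MJ


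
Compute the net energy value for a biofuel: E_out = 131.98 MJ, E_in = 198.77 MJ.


NEV = E_out - E_in
= 131.98 - 198.77
= -66.7900 MJ

-66.7900 MJ


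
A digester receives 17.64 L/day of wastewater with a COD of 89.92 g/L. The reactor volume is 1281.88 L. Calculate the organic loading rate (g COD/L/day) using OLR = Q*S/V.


OLR = Q * S / V
= 17.64 * 89.92 / 1281.88
= 1.2374 g/L/day

1.2374 g/L/day


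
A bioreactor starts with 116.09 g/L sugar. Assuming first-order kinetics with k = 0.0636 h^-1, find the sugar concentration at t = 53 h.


S = S0 * exp(-k * t)
S = 116.09 * exp(-0.0636 * 53)
S = 3.9891 g/L

3.9891 g/L


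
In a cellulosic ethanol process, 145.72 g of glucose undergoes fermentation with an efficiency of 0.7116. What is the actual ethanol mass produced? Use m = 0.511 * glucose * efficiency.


Actual ethanol: m = 0.511 * 145.72 * 0.7116
m = 52.9878 g

52.9878 g


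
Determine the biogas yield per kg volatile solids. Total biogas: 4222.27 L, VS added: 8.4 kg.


Y = V / VS
= 4222.27 / 8.4
= 502.6512 L/kg VS

502.6512 L/kg VS


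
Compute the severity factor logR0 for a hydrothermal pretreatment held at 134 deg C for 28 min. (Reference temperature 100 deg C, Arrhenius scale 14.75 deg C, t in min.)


logR0 = log10(t * exp((T - 100) / 14.75))
= log10(28 * exp((134 - 100) / 14.75))
= 2.4482

2.4482


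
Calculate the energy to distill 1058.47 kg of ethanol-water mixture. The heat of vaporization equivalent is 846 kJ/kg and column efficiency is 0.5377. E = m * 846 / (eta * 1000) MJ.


E = m * 846 / (eta * 1000)
= 1058.47 * 846 / (0.5377 * 1000)
= 1665.3629 MJ

1665.3629 MJ


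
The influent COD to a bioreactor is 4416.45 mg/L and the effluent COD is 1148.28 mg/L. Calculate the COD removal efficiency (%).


eta = (COD_in - COD_out) / COD_in * 100
= (4416.45 - 1148.28) / 4416.45 * 100
= 73.9999%

73.9999%


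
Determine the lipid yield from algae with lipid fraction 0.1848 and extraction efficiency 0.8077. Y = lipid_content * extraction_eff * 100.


Y = lipid_content * extraction_eff * 100
= 0.1848 * 0.8077 * 100
= 14.9263%

14.9263%


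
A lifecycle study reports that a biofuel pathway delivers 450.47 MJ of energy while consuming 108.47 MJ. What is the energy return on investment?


EROI = E_out / E_in
= 450.47 / 108.47
= 4.1529

4.1529


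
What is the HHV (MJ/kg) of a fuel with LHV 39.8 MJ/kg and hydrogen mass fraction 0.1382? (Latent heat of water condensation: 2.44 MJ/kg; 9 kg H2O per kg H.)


HHV = LHV + H_frac * 9 * 2.44
= 39.8 + 0.1382 * 9 * 2.44
= 42.8349 MJ/kg

42.8349 MJ/kg


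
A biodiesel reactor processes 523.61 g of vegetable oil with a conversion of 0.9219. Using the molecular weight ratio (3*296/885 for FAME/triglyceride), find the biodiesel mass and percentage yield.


m_FAME = oil * conv * (3 * 296 / 885) = oil * conv * (888/885)
= 523.61 * 0.9219 * 888 / 885
= 484.3524 g
Y = m_FAME / oil * 100 = conv * (888/885) * 100
= 0.9219 * 888 / 885 * 100
= 92.50%

484.3524 g FAME; Y = 92.50%


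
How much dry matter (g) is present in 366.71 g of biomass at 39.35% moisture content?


Wd = Ww * (1 - MC/100)
= 366.71 * (1 - 39.35/100)
= 222.4096 g

222.4096 g


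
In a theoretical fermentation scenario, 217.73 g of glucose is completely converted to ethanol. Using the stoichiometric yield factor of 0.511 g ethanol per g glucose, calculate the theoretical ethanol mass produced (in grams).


Theoretical ethanol yield: m_EtOH = 0.511 * m_glucose
m_EtOH = 0.511 * 217.73 = 111.2600 g

111.2600 g


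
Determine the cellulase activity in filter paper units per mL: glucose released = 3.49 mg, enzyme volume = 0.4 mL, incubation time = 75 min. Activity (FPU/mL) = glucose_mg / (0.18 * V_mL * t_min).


Activity = glucose_mg / (0.18 mg/umol * V_mL * t_min)
= 3.49 / (0.18 * 0.4 * 75)
= 0.6463 FPU/mL

0.6463 FPU/mL


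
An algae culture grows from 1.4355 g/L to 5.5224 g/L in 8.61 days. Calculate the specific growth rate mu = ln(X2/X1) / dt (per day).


mu = ln(X2/X1) / dt
= ln(5.5224/1.4355) / 8.61
= 0.1565 per day

0.1565 per day


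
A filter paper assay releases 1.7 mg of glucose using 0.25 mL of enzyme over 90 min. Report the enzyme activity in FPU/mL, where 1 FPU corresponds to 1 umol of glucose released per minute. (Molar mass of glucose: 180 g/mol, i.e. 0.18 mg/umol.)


Activity = glucose_mg / (0.18 mg/umol * V_mL * t_min)
= 1.7 / (0.18 * 0.25 * 90)
= 0.4198 FPU/mL

0.4198 FPU/mL


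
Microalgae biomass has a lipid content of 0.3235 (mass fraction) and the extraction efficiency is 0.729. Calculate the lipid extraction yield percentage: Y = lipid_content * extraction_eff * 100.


Y = lipid_content * extraction_eff * 100
= 0.3235 * 0.729 * 100
= 23.5831%

23.5831%


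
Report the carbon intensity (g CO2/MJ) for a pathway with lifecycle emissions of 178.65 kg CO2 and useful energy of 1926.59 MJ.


CI = CO2 * 1000 / E
= 178.65 * 1000 / 1926.59
= 92.7286 g CO2/MJ

92.7286 g CO2/MJ


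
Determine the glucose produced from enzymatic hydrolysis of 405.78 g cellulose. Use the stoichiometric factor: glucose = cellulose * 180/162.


glucose = cellulose * 180/162
= 405.78 * 180/162
= 450.8667 g

450.8667 g


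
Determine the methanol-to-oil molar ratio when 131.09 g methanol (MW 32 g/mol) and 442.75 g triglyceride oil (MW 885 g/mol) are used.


Molar ratio = n_MeOH / n_oil = (MeOH/32) / (oil/885) = (MeOH * 885) / (32 * oil)
= (131.09 * 885) / (32 * 442.75)
= 8.1885

8.1885


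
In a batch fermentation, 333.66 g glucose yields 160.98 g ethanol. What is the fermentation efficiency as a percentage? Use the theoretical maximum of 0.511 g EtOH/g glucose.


Fermentation efficiency = (actual / (0.511 * glucose)) * 100
= (160.98 / (0.511 * 333.66)) * 100
= 94.4163%

94.4163%


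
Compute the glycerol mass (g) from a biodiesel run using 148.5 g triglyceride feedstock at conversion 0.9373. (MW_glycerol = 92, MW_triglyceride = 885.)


glycerol = oil * conv * (92/885)
= 148.5 * 0.9373 * 92 / 885
= 14.4694 g

14.4694 g


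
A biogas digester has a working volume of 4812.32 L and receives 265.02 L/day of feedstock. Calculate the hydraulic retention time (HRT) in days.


HRT = V / Q
= 4812.32 / 265.02
= 18.1583 days

18.1583 days


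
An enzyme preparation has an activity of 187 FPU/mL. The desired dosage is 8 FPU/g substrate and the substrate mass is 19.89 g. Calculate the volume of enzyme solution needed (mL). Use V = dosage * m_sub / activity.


V = dosage * m_sub / activity
V = 8 * 19.89 / 187
V = 0.8509 mL

0.8509 mL


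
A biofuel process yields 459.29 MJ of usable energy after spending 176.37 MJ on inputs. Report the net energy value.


NEV = E_out - E_in
= 459.29 - 176.37
= 282.9200 MJ

282.9200 MJ


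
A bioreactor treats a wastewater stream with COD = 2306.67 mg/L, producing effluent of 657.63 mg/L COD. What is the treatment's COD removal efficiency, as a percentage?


eta = (COD_in - COD_out) / COD_in * 100
= (2306.67 - 657.63) / 2306.67 * 100
= 71.4901%

71.4901%


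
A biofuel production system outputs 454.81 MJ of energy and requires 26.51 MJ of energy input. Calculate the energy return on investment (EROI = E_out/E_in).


EROI = E_out / E_in
= 454.81 / 26.51
= 17.1562

17.1562


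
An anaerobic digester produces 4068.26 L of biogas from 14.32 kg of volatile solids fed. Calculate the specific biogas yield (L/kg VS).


Y = V / VS
= 4068.26 / 14.32
= 284.0964 L/kg VS

284.0964 L/kg VS


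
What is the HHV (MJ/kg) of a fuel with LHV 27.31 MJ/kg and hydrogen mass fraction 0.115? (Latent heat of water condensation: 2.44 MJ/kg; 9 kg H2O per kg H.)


HHV = LHV + H_frac * 9 * 2.44
= 27.31 + 0.115 * 9 * 2.44
= 29.8354 MJ/kg

29.8354 MJ/kg


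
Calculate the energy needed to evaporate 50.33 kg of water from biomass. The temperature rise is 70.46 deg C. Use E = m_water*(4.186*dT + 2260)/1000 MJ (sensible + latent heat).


E = m_water * (4.186 * dT + 2260) / 1000
= 50.33 * (4.186 * 70.46 + 2260) / 1000
= 128.5904 MJ

128.5904 MJ


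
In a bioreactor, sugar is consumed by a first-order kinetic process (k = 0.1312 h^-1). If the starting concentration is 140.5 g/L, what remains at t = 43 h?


S = S0 * exp(-k * t)
S = 140.5 * exp(-0.1312 * 43)
S = 0.4984 g/L

0.4984 g/L


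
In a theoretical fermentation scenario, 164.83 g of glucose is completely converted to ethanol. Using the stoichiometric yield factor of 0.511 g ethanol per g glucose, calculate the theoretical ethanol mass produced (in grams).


Theoretical ethanol yield: m_EtOH = 0.511 * m_glucose
m_EtOH = 0.511 * 164.83 = 84.2281 g

84.2281 g


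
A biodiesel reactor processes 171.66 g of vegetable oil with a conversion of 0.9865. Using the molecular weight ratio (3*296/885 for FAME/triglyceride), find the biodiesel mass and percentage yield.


m_FAME = oil * conv * (3 * 296 / 885) = oil * conv * (888/885)
= 171.66 * 0.9865 * 888 / 885
= 169.9166 g
Y = m_FAME / oil * 100 = conv * (888/885) * 100
= 0.9865 * 888 / 885 * 100
= 98.98%

169.9166 g FAME; Y = 98.98%


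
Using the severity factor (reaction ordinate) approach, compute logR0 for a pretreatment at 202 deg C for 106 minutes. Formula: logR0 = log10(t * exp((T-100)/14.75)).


logR0 = log10(t * exp((T - 100) / 14.75))
= log10(106 * exp((202 - 100) / 14.75))
= 5.0286

5.0286


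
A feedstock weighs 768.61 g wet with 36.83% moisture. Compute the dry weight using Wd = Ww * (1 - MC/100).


Wd = Ww * (1 - MC/100)
= 768.61 * (1 - 36.83/100)
= 485.5309 g

485.5309 g


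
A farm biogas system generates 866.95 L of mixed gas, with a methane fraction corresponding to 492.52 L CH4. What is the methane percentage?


CH4% = V_CH4 / V_total * 100
= 492.52 / 866.95 * 100
= 56.8107%

56.8107%


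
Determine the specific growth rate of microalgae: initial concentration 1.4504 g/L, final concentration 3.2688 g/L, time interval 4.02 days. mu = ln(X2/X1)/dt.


mu = ln(X2/X1) / dt
= ln(3.2688/1.4504) / 4.02
= 0.2021 per day

0.2021 per day


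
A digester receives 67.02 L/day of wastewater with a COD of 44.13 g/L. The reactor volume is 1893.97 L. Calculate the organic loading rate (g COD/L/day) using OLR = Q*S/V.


OLR = Q * S / V
= 67.02 * 44.13 / 1893.97
= 1.5616 g/L/day

1.5616 g/L/day


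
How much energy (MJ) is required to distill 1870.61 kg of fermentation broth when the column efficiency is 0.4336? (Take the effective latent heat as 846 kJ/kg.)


E = m * 846 / (eta * 1000)
= 1870.61 * 846 / (0.4336 * 1000)
= 3649.7603 MJ

3649.7603 MJ


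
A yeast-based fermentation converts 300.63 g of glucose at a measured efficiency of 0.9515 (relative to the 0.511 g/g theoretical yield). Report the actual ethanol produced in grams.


Actual ethanol: m = 0.511 * 300.63 * 0.9515
m = 146.1713 g

146.1713 g


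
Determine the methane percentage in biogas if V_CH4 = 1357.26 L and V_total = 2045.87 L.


CH4% = V_CH4 / V_total * 100
= 1357.26 / 2045.87 * 100
= 66.3415%

66.3415%


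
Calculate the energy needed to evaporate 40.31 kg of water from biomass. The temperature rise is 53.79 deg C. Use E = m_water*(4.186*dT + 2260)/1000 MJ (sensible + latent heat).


E = m_water * (4.186 * dT + 2260) / 1000
= 40.31 * (4.186 * 53.79 + 2260) / 1000
= 100.1770 MJ

100.1770 MJ


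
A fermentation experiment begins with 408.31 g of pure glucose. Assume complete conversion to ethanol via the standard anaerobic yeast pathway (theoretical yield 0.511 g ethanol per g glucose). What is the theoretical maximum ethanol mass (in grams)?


Theoretical ethanol yield: m_EtOH = 0.511 * m_glucose
m_EtOH = 0.511 * 408.31 = 208.6464 g

208.6464 g


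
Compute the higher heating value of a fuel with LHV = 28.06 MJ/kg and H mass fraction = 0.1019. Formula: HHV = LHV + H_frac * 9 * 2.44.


HHV = LHV + H_frac * 9 * 2.44
= 28.06 + 0.1019 * 9 * 2.44
= 30.2977 MJ/kg

30.2977 MJ/kg


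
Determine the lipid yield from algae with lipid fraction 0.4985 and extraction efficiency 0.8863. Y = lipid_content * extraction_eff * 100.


Y = lipid_content * extraction_eff * 100
= 0.4985 * 0.8863 * 100
= 44.1821%

44.1821%


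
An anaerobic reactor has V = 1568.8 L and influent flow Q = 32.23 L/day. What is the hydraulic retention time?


HRT = V / Q
= 1568.8 / 32.23
= 48.6751 days

48.6751 days


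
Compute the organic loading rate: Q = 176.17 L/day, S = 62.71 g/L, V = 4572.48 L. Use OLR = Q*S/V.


OLR = Q * S / V
= 176.17 * 62.71 / 4572.48
= 2.4161 g/L/day

2.4161 g/L/day


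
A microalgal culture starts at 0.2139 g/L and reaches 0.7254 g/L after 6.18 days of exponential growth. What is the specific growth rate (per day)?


mu = ln(X2/X1) / dt
= ln(0.7254/0.2139) / 6.18
= 0.1976 per day

0.1976 per day


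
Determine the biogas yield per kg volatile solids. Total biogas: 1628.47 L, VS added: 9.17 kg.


Y = V / VS
= 1628.47 / 9.17
= 177.5867 L/kg VS

177.5867 L/kg VS


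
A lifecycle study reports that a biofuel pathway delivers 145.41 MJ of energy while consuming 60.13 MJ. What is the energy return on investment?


EROI = E_out / E_in
= 145.41 / 60.13
= 2.4183

2.4183
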